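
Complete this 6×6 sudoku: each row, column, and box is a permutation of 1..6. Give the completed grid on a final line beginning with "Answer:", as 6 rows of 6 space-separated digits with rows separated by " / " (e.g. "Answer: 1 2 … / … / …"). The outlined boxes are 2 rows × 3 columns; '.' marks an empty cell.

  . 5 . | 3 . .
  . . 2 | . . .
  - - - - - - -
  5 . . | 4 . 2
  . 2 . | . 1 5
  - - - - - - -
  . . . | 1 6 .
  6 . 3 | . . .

Step 1. [r6c6∈{4}] only 4 remains possible at r6c6. So r6c6=4.
Step 2. [r4c1∈{3,4}] in row 4, 3 fits only at r4c1 ⇒ r4c1=3.
Step 3. [r4c3∈{4,6}] 4 has one home in row 4: r4c3. So r4c3=4.
Step 4. [r2c2∈{1,3,4,6}] in row 2, 3 fits only at r2c2. So r2c2=3.
Step 5. [r1c3∈{1,6}] across box 1, 6 lands solely at r1c3 ⇒ r1c3=6.
Step 6. [r1c5∈{2,4}] across row 1, 2 lands solely at r1c5, so r1c5=2.
Step 7. [r1c1∈{1,4}] row 1 places 4 nowhere but r1c1, so r1c1=4.
Step 8. [r2c6∈{1,6}] r2c6 is the only open cell in col 6 admitting 6, so r2c6=6.
Step 9. [r6c5∈{5}] r6c5 has the single candidate 5, so r6c5=5.
Step 10. [r3c3∈{1}] nothing but 1 survives at r3c3, so r3c3=1.
Step 11. [r1c6∈{1}] r1c6 is down to just 1 ⇒ r1c6=1.
Step 12. [r2c5∈{4}] only 4 remains possible at r2c5, so r2c5=4.
Step 13. [r3c5∈{3}] nothing but 3 survives at r3c5. So r3c5=3.
Step 14. [r2c1∈{1}] nothing but 1 survives at r2c1 ⇒ r2c1=1.
Step 15. [r6c4∈{2}] r6c4's peers cover all but 2 ⇒ r6c4=2.
Step 16. [r5c3∈{5}] only 5 remains possible at r5c3. So r5c3=5.
Step 17. [r5c1∈{2}] only 2 remains possible at r5c1. So r5c1=2.
Step 18. [r6c2∈{1}] r6c2 is down to just 1, so r6c2=1.
Step 19. [r3c2∈{6}] only 6 remains possible at r3c2, so r3c2=6.
Step 20. [r2c4∈{5}] r2c4's peers cover all but 5. So r2c4=5.
Step 21. [r5c6∈{3}] nothing but 3 survives at r5c6. So r5c6=3.
Step 22. [r5c2∈{4}] nothing but 4 survives at r5c2 ⇒ r5c2=4.
Step 23. [r4c4∈{6}] r4c4 is down to just 6. So r4c4=6.

Answer: 4 5 6 3 2 1 / 1 3 2 5 4 6 / 5 6 1 4 3 2 / 3 2 4 6 1 5 / 2 4 5 1 6 3 / 6 1 3 2 5 4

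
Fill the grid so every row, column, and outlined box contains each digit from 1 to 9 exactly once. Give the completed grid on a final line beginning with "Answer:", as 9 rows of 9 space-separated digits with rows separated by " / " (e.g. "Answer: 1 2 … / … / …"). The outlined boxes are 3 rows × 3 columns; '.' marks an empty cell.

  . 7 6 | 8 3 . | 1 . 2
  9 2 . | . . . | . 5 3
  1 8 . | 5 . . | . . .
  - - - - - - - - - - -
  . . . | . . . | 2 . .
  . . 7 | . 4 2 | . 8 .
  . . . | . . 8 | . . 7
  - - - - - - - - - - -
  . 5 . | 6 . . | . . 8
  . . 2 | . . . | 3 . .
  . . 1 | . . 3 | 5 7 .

Step 1. [r2c3∈{4}] r2c3 has the single candidate 4. So r2c3=4.
Step 2. [r3c5∈{2,6,7,9}] across row 3, 2 lands solely at r3c5, so r3c5=2.
Step 3. [r4c3∈{3,5,8,9}] r4c3 is the only open cell in col 3 admitting 8. So r4c3=8.
Step 4. [r6c3∈{3,5,9}] across col 3, 5 lands solely at r6c3, so r6c3=5.
Step 5. [r7c3∈{3,9}] r7c3 is the only open cell in col 3 admitting 9. So r7c3=9.
Step 6. [r7c7∈{4}] r7c7 has the single candidate 4. So r7c7=4.
Step 7. [r5c9∈{1,5,6,9}] row 5 places 5 nowhere but r5c9, so r5c9=5.
Step 8. [r7c1∈{3,7}] in row 7, 3 fits only at r7c1. So r7c1=3.
Step 9. [r5c1∈{6}] r5c1 has the single candidate 6. So r5c1=6.
Step 10. [r4c1∈{4}] nothing but 4 survives at r4c1. So r4c1=4.
Step 11. [r5c7∈{9}] nothing but 9 survives at r5c7 ⇒ r5c7=9.
Step 12. [r6c7∈{6}] only 6 remains possible at r6c7, so r6c7=6.
Step 13. [r4c9∈{1}] r4c9's peers cover all but 1 ⇒ r4c9=1.
Step 14. [r3c9∈{4,6,9}] r3c9 is the only open cell in col 9 admitting 4 ⇒ r3c9=4.
Step 15. [r8c1∈{7,8}] r8c1 is the only open cell in col 1 admitting 7 ⇒ r8c1=7.
Step 16. [r8c5∈{1,5,8,9}] r8c5 is the only open cell in row 8 admitting 8, so r8c5=8.
Step 17. [r9c5∈{9}] r9c5 has the single candidate 9. So r9c5=9.
Step 18. [r6c5∈{1}] r6c5 is down to just 1. So r6c5=1.
Step 19. [r4c8∈{3}] only 3 remains possible at r4c8 ⇒ r4c8=3.
Step 20. [r3c8∈{6,9}] across box 3, 6 lands solely at r3c8, so r3c8=6.
Step 21. [r8c6∈{1,4,5}] in row 8, 5 fits only at r8c6. So r8c6=5.
Step 22. [r4c2∈{9}] r4c2 is down to just 9. So r4c2=9.
Step 23. [r7c5∈{7}] r7c5 is down to just 7 ⇒ r7c5=7.
Step 24. [r7c6∈{1}] nothing but 1 survives at r7c6, so r7c6=1.
Step 25. [r1c8∈{9}] r1c8 is down to just 9. So r1c8=9.
Step 26. [r5c4∈{3}] r5c4 is down to just 3, so r5c4=3.
Step 27. [r3c7∈{7}] r3c7 is down to just 7, so r3c7=7.
Step 28. [r8c4∈{4}] r8c4's peers cover all but 4. So r8c4=4.
Step 29. [r4c4∈{7}] r4c4 is down to just 7. So r4c4=7.
Step 30. [r8c2∈{6}] nothing but 6 survives at r8c2. So r8c2=6.
Step 31. [r4c6∈{6}] r4c6's peers cover all but 6 ⇒ r4c6=6.
Step 32. [r3c3∈{3}] nothing but 3 survives at r3c3, so r3c3=3.
Step 33. [r6c2∈{3}] r6c2 is down to just 3 ⇒ r6c2=3.
Step 34. [r9c9∈{6}] r9c9 has the single candidate 6. So r9c9=6.
Step 35. [r8c9∈{9}] r8c9's peers cover all but 9 ⇒ r8c9=9.
Step 36. [r2c7∈{8}] r2c7's peers cover all but 8, so r2c7=8.
Step 37. [r6c1∈{2}] r6c1 is down to just 2, so r6c1=2.
Step 38. [r4c5∈{5}] r4c5 has the single candidate 5 ⇒ r4c5=5.
Step 39. [r2c4∈{1}] r2c4 is down to just 1. So r2c4=1.
Step 40. [r9c4∈{2}] nothing but 2 survives at r9c4 ⇒ r9c4=2.
Step 41. [r9c1∈{8}] nothing but 8 survives at r9c1 ⇒ r9c1=8.
Step 42. [r6c8∈{4}] only 4 remains possible at r6c8. So r6c8=4.
Step 43. [r3c6∈{9}] r3c6 has the single candidate 9, so r3c6=9.
Step 44. [r9c2∈{4}] r9c2 has the single candidate 4 ⇒ r9c2=4.
Step 45. [r1c1∈{5}] nothing but 5 survives at r1c1, so r1c1=5.
Step 46. [r8c8∈{1}] r8c8 is down to just 1 ⇒ r8c8=1.
Step 47. [r2c6∈{7}] r2c6's peers cover all but 7. So r2c6=7.
Step 48. [r1c6∈{4}] nothing but 4 survives at r1c6, so r1c6=4.
Step 49. [r5c2∈{1}] r5c2 has the single candidate 1 ⇒ r5c2=1.
Step 50. [r2c5∈{6}] r2c5 is down to just 6 ⇒ r2c5=6.
Step 51. [r7c8∈{2}] only 2 remains possible at r7c8, so r7c8=2.
Step 52. [r6c4∈{9}] r6c4's peers cover all but 9 ⇒ r6c4=9.

Answer: 5 7 6 8 3 4 1 9 2 / 9 2 4 1 6 7 8 5 3 / 1 8 3 5 2 9 7 6 4 / 4 9 8 7 5 6 2 3 1 / 6 1 7 3 4 2 9 8 5 / 2 3 5 9 1 8 6 4 7 / 3 5 9 6 7 1 4 2 8 / 7 6 2 4 8 5 3 1 9 / 8 4 1 2 9 3 5 7 6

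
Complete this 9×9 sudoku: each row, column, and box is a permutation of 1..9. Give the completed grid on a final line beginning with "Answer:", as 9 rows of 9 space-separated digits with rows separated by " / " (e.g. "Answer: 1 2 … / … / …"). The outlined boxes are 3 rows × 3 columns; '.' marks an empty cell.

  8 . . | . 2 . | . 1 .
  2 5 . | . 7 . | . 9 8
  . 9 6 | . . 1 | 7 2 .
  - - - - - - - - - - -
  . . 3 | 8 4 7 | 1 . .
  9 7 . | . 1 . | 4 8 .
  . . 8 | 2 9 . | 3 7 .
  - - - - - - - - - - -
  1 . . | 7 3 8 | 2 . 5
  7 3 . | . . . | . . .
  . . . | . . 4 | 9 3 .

Step 1. [r6c9∈{6}] only 6 remains possible at r6c9. So r6c9=6.
Step 2. [r1c2∈{4}] nothing but 4 survives at r1c2 ⇒ r1c2=4.
Step 3. [r6c6∈{5}] r6c6 is down to just 5, so r6c6=5.
Step 4. [r2c7∈{6}] only 6 remains possible at r2c7, so r2c7=6.
Step 5. [r2c6∈{3}] nothing but 3 survives at r2c6. So r2c6=3.
Step 6. [r5c3∈{2,5}] in row 5, 5 fits only at r5c3 ⇒ r5c3=5.
Step 7. [r7c2∈{6}] r7c2's peers cover all but 6 ⇒ r7c2=6.
Step 8. [r8c8∈{4,6}] r8c8 is the only open cell in col 8 admitting 6, so r8c8=6.
Step 9. [r8c5∈{5}] r8c5 has the single candidate 5. So r8c5=5.
Step 10. [r3c9∈{3,4}] 4 has one home in box 3: r3c9, so r3c9=4.
Step 11. [r8c3∈{2,4,9}] in row 8, 4 fits only at r8c3. So r8c3=4.
Step 12. [r8c9∈{1}] r8c9 has the single candidate 1 ⇒ r8c9=1.
Step 13. [r5c6∈{6}] only 6 remains possible at r5c6, so r5c6=6.
Step 14. [r1c4∈{5,6,9}] across row 1, 6 lands solely at r1c4. So r1c4=6.
Step 15. [r4c2∈{2}] r4c2 has the single candidate 2. So r4c2=2.
Step 16. [r8c6∈{2,9}] r8c6 is the only open cell in row 8 admitting 2, so r8c6=2.
Step 17. [r5c4∈{3}] only 3 remains possible at r5c4. So r5c4=3.
Step 18. [r7c3∈{9}] nothing but 9 survives at r7c3, so r7c3=9.
Step 19. [r4c9∈{9}] r4c9 is down to just 9, so r4c9=9.
Step 20. [r1c7∈{5}] r1c7 is down to just 5 ⇒ r1c7=5.
Step 21. [r8c4∈{9}] only 9 remains possible at r8c4. So r8c4=9.
Step 22. [r9c2∈{8}] r9c2 is down to just 8, so r9c2=8.
Step 23. [r4c1∈{6}] r4c1's peers cover all but 6 ⇒ r4c1=6.
Step 24. [r1c3∈{7}] r1c3 has the single candidate 7. So r1c3=7.
Step 25. [r9c1∈{5}] r9c1's peers cover all but 5. So r9c1=5.
Step 26. [r1c9∈{3}] only 3 remains possible at r1c9 ⇒ r1c9=3.
Step 27. [r2c4∈{4}] r2c4 has the single candidate 4 ⇒ r2c4=4.
Step 28. [r1c6∈{9}] only 9 remains possible at r1c6 ⇒ r1c6=9.
Step 29. [r3c1∈{3}] only 3 remains possible at r3c1 ⇒ r3c1=3.
Step 30. [r5c9∈{2}] r5c9 is down to just 2 ⇒ r5c9=2.
Step 31. [r9c9∈{7}] r9c9's peers cover all but 7, so r9c9=7.
Step 32. [r2c3∈{1}] only 1 remains possible at r2c3. So r2c3=1.
Step 33. [r3c4∈{5}] r3c4 has the single candidate 5, so r3c4=5.
Step 34. [r6c2∈{1}] r6c2's peers cover all but 1 ⇒ r6c2=1.
Step 35. [r8c7∈{8}] only 8 remains possible at r8c7 ⇒ r8c7=8.
Step 36. [r7c8∈{4}] r7c8 has the single candidate 4, so r7c8=4.
Step 37. [r6c1∈{4}] r6c1's peers cover all but 4 ⇒ r6c1=4.
Step 38. [r4c8∈{5}] r4c8's peers cover all but 5. So r4c8=5.
Step 39. [r3c5∈{8}] only 8 remains possible at r3c5. So r3c5=8.
Step 40. [r9c3∈{2}] only 2 remains possible at r9c3. So r9c3=2.
Step 41. [r9c5∈{6}] r9c5 has the single candidate 6. So r9c5=6.
Step 42. [r9c4∈{1}] r9c4 is down to just 1 ⇒ r9c4=1.

Answer: 8 4 7 6 2 9 5 1 3 / 2 5 1 4 7 3 6 9 8 / 3 9 6 5 8 1 7 2 4 / 6 2 3 8 4 7 1 5 9 / 9 7 5 3 1 6 4 8 2 / 4 1 8 2 9 5 3 7 6 / 1 6 9 7 3 8 2 4 5 / 7 3 4 9 5 2 8 6 1 / 5 8 2 1 6 4 9 3 7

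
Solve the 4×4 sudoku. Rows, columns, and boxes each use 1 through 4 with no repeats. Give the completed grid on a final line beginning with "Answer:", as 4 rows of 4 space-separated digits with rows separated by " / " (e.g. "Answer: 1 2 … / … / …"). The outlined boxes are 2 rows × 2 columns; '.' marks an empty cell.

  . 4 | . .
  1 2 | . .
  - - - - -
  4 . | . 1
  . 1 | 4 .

Step 1. [r2c3∈{3}] r2c3 has the single candidate 3, so r2c3=3.
Step 2. [r3c3∈{2}] r3c3 is down to just 2 ⇒ r3c3=2.
Step 3. [r4c4∈{3}] r4c4's peers cover all but 3. So r4c4=3.
Step 4. [r1c4∈{2}] only 2 remains possible at r1c4, so r1c4=2.
Step 5. [r3c2∈{3}] r3c2 has the single candidate 3. So r3c2=3.
Step 6. [r1c1∈{3}] r1c1 has the single candidate 3. So r1c1=3.
Step 7. [r4c1∈{2}] r4c1 has the single candidate 2 ⇒ r4c1=2.
Step 8. [r2c4∈{4}] r2c4 is down to just 4. So r2c4=4.
Step 9. [r1c3∈{1}] r1c3 is down to just 1, so r1c3=1.

Answer: 3 4 1 2 / 1 2 3 4 / 4 3 2 1 / 2 1 4 3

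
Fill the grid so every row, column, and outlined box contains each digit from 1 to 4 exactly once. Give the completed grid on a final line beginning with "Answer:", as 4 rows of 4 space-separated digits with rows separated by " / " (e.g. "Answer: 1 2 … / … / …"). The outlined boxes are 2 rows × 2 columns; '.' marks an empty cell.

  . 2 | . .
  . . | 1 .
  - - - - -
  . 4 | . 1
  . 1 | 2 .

Step 1. [r1c3∈{3,4}] r1c3 is the only open cell in col 3 admitting 4. So r1c3=4.
Step 2. [r4c1∈{3}] only 3 remains possible at r4c1. So r4c1=3.
Step 3. [r2c2∈{3}] r2c2 is down to just 3. So r2c2=3.
Step 4. [r1c1∈{1}] r1c1 is down to just 1. So r1c1=1.
Step 5. [r3c3∈{3}] nothing but 3 survives at r3c3. So r3c3=3.
Step 6. [r1c4∈{3}] r1c4 has the single candidate 3. So r1c4=3.
Step 7. [r3c1∈{2}] r3c1 has the single candidate 2. So r3c1=2.
Step 8. [r2c1∈{4}] r2c1's peers cover all but 4. So r2c1=4.
Step 9. [r2c4∈{2}] r2c4 is down to just 2 ⇒ r2c4=2.
Step 10. [r4c4∈{4}] nothing but 4 survives at r4c4. So r4c4=4.

Answer: 1 2 4 3 / 4 3 1 2 / 2 4 3 1 / 3 1 2 4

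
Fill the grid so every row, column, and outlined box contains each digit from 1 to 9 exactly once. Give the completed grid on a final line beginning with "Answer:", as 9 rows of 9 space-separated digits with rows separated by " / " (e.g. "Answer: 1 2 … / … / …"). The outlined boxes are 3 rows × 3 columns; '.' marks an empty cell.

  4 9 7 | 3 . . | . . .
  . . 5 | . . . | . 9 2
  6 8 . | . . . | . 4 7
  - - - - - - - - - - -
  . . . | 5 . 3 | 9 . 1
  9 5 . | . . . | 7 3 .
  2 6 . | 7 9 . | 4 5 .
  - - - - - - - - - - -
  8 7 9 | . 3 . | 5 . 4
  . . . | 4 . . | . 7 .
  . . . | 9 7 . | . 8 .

Step 1. [r3c3∈{1,2,3}] 2 has one home in box 1: r3c3, so r3c3=2.
Step 2. [r3c4∈{1}] r3c4 is down to just 1, so r3c4=1.
Step 3. [r6c9∈{8}] r6c9 has the single candidate 8 ⇒ r6c9=8.
Step 4. [r5c9∈{6}] only 6 remains possible at r5c9 ⇒ r5c9=6.
Step 5. [r9c9∈{3}] nothing but 3 survives at r9c9, so r9c9=3.
Step 6. [r4c5∈{2,4,6,8}] 6 has one home in row 4: r4c5, so r4c5=6.
Step 7. [r6c6∈{1}] r6c6 has the single candidate 1, so r6c6=1.
Step 8. [r8c5∈{1,2,5,8}] across col 5, 1 lands solely at r8c5. So r8c5=1.
Step 9. [r8c6∈{2,5,6,8}] in row 8, 8 fits only at r8c6 ⇒ r8c6=8.
Step 10. [r9c6∈{2,5,6}] across box 8, 5 lands solely at r9c6, so r9c6=5.
Step 11. [r7c8∈{1,2,6}] 1 has one home in row 7: r7c8. So r7c8=1.
Step 12. [r5c3∈{1,4,8}] 1 has one home in row 5: r5c3. So r5c3=1.
Step 13. [r1c8∈{6}] r1c8 has the single candidate 6, so r1c8=6.
Step 14. [r1c6∈{2}] r1c6 has the single candidate 2, so r1c6=2.
Step 15. [r5c5∈{2,4,8}] 2 has one home in col 5: r5c5. So r5c5=2.
Step 16. [r9c1∈{1}] only 1 remains possible at r9c1 ⇒ r9c1=1.
Step 17. [r2c1∈{3}] nothing but 3 survives at r2c1. So r2c1=3.
Step 18. [r2c5∈{4,8}] r2c5 is the only open cell in col 5 admitting 4 ⇒ r2c5=4.
Step 19. [r1c5∈{5,8}] col 5 places 8 nowhere but r1c5 ⇒ r1c5=8.
Step 20. [r7c6∈{6}] r7c6's peers cover all but 6, so r7c6=6.
Step 21. [r4c2∈{4}] r4c2 has the single candidate 4. So r4c2=4.
Step 22. [r9c2∈{2}] r9c2's peers cover all but 2, so r9c2=2.
Step 23. [r9c7∈{6}] r9c7's peers cover all but 6, so r9c7=6.
Step 24. [r1c7∈{1}] nothing but 1 survives at r1c7, so r1c7=1.
Step 25. [r8c3∈{3,6}] across row 8, 6 lands solely at r8c3 ⇒ r8c3=6.
Step 26. [r3c6∈{9}] r3c6's peers cover all but 9, so r3c6=9.
Step 27. [r3c5∈{5}] nothing but 5 survives at r3c5, so r3c5=5.
Step 28. [r3c7∈{3}] nothing but 3 survives at r3c7 ⇒ r3c7=3.
Step 29. [r9c3∈{4}] nothing but 4 survives at r9c3, so r9c3=4.
Step 30. [r5c6∈{4}] r5c6 is down to just 4 ⇒ r5c6=4.
Step 31. [r2c4∈{6}] r2c4's peers cover all but 6, so r2c4=6.
Step 32. [r2c2∈{1}] r2c2 has the single candidate 1. So r2c2=1.
Step 33. [r8c2∈{3}] r8c2's peers cover all but 3. So r8c2=3.
Step 34. [r8c9∈{9}] r8c9 has the single candidate 9. So r8c9=9.
Step 35. [r2c6∈{7}] nothing but 7 survives at r2c6. So r2c6=7.
Step 36. [r8c7∈{2}] r8c7 is down to just 2, so r8c7=2.
Step 37. [r4c3∈{8}] r4c3 has the single candidate 8 ⇒ r4c3=8.
Step 38. [r8c1∈{5}] only 5 remains possible at r8c1 ⇒ r8c1=5.
Step 39. [r2c7∈{8}] r2c7's peers cover all but 8, so r2c7=8.
Step 40. [r5c4∈{8}] only 8 remains possible at r5c4, so r5c4=8.
Step 41. [r4c8∈{2}] only 2 remains possible at r4c8. So r4c8=2.
Step 42. [r1c9∈{5}] only 5 remains possible at r1c9, so r1c9=5.
Step 43. [r6c3∈{3}] r6c3 has the single candidate 3, so r6c3=3.
Step 44. [r7c4∈{2}] r7c4's peers cover all but 2 ⇒ r7c4=2.
Step 45. [r4c1∈{7}] r4c1 has the single candidate 7. So r4c1=7.

Answer: 4 9 7 3 8 2 1 6 5 / 3 1 5 6 4 7 8 9 2 / 6 8 2 1 5 9 3 4 7 / 7 4 8 5 6 3 9 2 1 / 9 5 1 8 2 4 7 3 6 / 2 6 3 7 9 1 4 5 8 / 8 7 9 2 3 6 5 1 4 / 5 3 6 4 1 8 2 7 9 / 1 2 4 9 7 5 6 8 3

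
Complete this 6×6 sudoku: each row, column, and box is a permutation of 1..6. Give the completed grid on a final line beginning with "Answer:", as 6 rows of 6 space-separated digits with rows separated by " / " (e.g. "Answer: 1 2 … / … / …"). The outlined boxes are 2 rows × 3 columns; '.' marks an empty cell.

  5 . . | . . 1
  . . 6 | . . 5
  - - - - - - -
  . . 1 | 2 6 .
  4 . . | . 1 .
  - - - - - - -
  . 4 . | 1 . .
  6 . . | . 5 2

Step 1. [r3c1∈{3}] r3c1's peers cover all but 3 ⇒ r3c1=3.
Step 2. [r5c5∈{3}] r5c5's peers cover all but 3 ⇒ r5c5=3.
Step 3. [r1c3∈{2,3,4}] col 3 places 4 nowhere but r1c3, so r1c3=4.
Step 4. [r4c4∈{3,5}] r4c4 is the only open cell in col 4 admitting 5. So r4c4=5.
Step 5. [r2c1∈{1,2}] across col 1, 1 lands solely at r2c1. So r2c1=1.
Step 6. [r4c3∈{2}] only 2 remains possible at r4c3. So r4c3=2.
Step 7. [r1c5∈{2}] only 2 remains possible at r1c5 ⇒ r1c5=2.
Step 8. [r1c2∈{3}] r1c2 has the single candidate 3. So r1c2=3.
Step 9. [r2c4∈{3,4}] 3 has one home in row 2: r2c4 ⇒ r2c4=3.
Step 10. [r5c6∈{6}] nothing but 6 survives at r5c6, so r5c6=6.
Step 11. [r5c1∈{2}] r5c1's peers cover all but 2 ⇒ r5c1=2.
Step 12. [r6c3∈{3}] r6c3 is down to just 3. So r6c3=3.
Step 13. [r6c4∈{4}] only 4 remains possible at r6c4 ⇒ r6c4=4.
Step 14. [r4c6∈{3}] r4c6 is down to just 3, so r4c6=3.
Step 15. [r6c2∈{1}] only 1 remains possible at r6c2, so r6c2=1.
Step 16. [r1c4∈{6}] r1c4's peers cover all but 6 ⇒ r1c4=6.
Step 17. [r2c5∈{4}] only 4 remains possible at r2c5, so r2c5=4.
Step 18. [r2c2∈{2}] r2c2 is down to just 2. So r2c2=2.
Step 19. [r3c2∈{5}] r3c2's peers cover all but 5, so r3c2=5.
Step 20. [r4c2∈{6}] r4c2 is down to just 6, so r4c2=6.
Step 21. [r5c3∈{5}] r5c3 is down to just 5. So r5c3=5.
Step 22. [r3c6∈{4}] nothing but 4 survives at r3c6 ⇒ r3c6=4.

Answer: 5 3 4 6 2 1 / 1 2 6 3 4 5 / 3 5 1 2 6 4 / 4 6 2 5 1 3 / 2 4 5 1 3 6 / 6 1 3 4 5 2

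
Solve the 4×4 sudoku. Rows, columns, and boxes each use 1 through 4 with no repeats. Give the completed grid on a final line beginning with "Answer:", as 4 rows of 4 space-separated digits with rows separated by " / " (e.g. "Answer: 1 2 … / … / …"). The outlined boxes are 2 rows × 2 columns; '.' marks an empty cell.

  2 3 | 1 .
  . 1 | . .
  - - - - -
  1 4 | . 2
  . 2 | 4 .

Step 1. [r3c3∈{3}] nothing but 3 survives at r3c3. So r3c3=3.
Step 2. [r1c4∈{4}] r1c4 has the single candidate 4. So r1c4=4.
Step 3. [r4c1∈{3}] r4c1 is down to just 3 ⇒ r4c1=3.
Step 4. [r2c1∈{4}] nothing but 4 survives at r2c1, so r2c1=4.
Step 5. [r2c4∈{3}] r2c4's peers cover all but 3 ⇒ r2c4=3.
Step 6. [r2c3∈{2}] only 2 remains possible at r2c3. So r2c3=2.
Step 7. [r4c4∈{1}] r4c4 is down to just 1, so r4c4=1.

Answer: 2 3 1 4 / 4 1 2 3 / 1 4 3 2 / 3 2 4 1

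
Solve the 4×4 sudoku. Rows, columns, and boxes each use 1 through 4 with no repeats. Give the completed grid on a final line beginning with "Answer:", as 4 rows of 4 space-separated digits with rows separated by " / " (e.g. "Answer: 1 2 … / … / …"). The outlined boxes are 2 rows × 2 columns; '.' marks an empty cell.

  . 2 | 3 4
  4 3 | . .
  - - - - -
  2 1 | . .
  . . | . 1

Step 1. [r4c3∈{2,4}] r4c3 is the only open cell in row 4 admitting 2, so r4c3=2.
Step 2. [r4c2∈{4}] r4c2's peers cover all but 4 ⇒ r4c2=4.
Step 3. [r1c1∈{1}] r1c1 is down to just 1. So r1c1=1.
Step 4. [r3c4∈{3}] r3c4's peers cover all but 3, so r3c4=3.
Step 5. [r4c1∈{3}] r4c1 has the single candidate 3. So r4c1=3.
Step 6. [r3c3∈{4}] r3c3 has the single candidate 4, so r3c3=4.
Step 7. [r2c4∈{2}] r2c4 has the single candidate 2 ⇒ r2c4=2.
Step 8. [r2c3∈{1}] r2c3 has the single candidate 1 ⇒ r2c3=1.

Answer: 1 2 3 4 / 4 3 1 2 / 2 1 4 3 / 3 4 2 1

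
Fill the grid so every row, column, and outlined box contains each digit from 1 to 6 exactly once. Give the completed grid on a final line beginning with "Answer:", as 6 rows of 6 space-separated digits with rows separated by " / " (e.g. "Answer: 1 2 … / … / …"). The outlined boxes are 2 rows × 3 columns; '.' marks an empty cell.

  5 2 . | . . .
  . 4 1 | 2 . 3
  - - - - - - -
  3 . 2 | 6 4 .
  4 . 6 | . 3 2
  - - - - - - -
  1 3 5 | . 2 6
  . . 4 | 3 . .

Step 1. [r4c4∈{1,5}] col 4 places 5 nowhere but r4c4. So r4c4=5.
Step 2. [r1c4∈{1,4}] r1c4 is the only open cell in col 4 admitting 1. So r1c4=1.
Step 3. [r2c5∈{5,6}] row 2 places 5 nowhere but r2c5 ⇒ r2c5=5.
Step 4. [r3c6∈{1}] r3c6's peers cover all but 1. So r3c6=1.
Step 5. [r2c1∈{6}] only 6 remains possible at r2c1. So r2c1=6.
Step 6. [r6c1∈{2}] r6c1 is down to just 2. So r6c1=2.
Step 7. [r5c4∈{4}] nothing but 4 survives at r5c4. So r5c4=4.
Step 8. [r3c2∈{5}] r3c2 has the single candidate 5, so r3c2=5.
Step 9. [r4c2∈{1}] only 1 remains possible at r4c2 ⇒ r4c2=1.
Step 10. [r6c5∈{1}] r6c5 has the single candidate 1, so r6c5=1.
Step 11. [r1c5∈{6}] r1c5 is down to just 6, so r1c5=6.
Step 12. [r1c3∈{3}] nothing but 3 survives at r1c3 ⇒ r1c3=3.
Step 13. [r1c6∈{4}] only 4 remains possible at r1c6. So r1c6=4.
Step 14. [r6c6∈{5}] r6c6's peers cover all but 5, so r6c6=5.
Step 15. [r6c2∈{6}] nothing but 6 survives at r6c2, so r6c2=6.

Answer: 5 2 3 1 6 4 / 6 4 1 2 5 3 / 3 5 2 6 4 1 / 4 1 6 5 3 2 / 1 3 5 4 2 6 / 2 6 4 3 1 5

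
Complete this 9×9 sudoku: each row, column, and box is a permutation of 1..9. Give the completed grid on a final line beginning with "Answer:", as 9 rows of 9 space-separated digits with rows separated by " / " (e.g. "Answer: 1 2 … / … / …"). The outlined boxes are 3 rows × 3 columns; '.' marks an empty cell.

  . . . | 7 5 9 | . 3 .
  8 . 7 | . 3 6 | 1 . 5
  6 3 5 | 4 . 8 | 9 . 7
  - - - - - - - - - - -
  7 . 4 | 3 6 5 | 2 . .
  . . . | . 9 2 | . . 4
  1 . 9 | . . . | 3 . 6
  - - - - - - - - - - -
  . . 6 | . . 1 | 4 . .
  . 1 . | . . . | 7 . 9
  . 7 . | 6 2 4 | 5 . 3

Step 1. [r5c7∈{8}] r5c7 has the single candidate 8, so r5c7=8.
Step 2. [r8c5∈{8}] nothing but 8 survives at r8c5, so r8c5=8.
Step 3. [r7c1∈{2,3,5,9}] across row 7, 3 lands solely at r7c1. So r7c1=3.
Step 4. [r6c2∈{2,5,8}] in row 6, 2 fits only at r6c2 ⇒ r6c2=2.
Step 5. [r3c8∈{2}] only 2 remains possible at r3c8 ⇒ r3c8=2.
Step 6. [r8c1∈{2,4,5}] across row 8, 4 lands solely at r8c1 ⇒ r8c1=4.
Step 7. [r7c2∈{5,8,9}] r7c2 is the only open cell in box 7 admitting 5 ⇒ r7c2=5.
Step 8. [r5c8∈{1,5,7}] across row 5, 7 lands solely at r5c8, so r5c8=7.
Step 9. [r7c8∈{8}] nothing but 8 survives at r7c8, so r7c8=8.
Step 10. [r4c9∈{1}] only 1 remains possible at r4c9. So r4c9=1.
Step 11. [r6c6∈{7}] r6c6's peers cover all but 7 ⇒ r6c6=7.
Step 12. [r2c2∈{4,9}] across row 2, 9 lands solely at r2c2, so r2c2=9.
Step 13. [r1c3∈{1,2}] row 1 places 1 nowhere but r1c3. So r1c3=1.
Step 14. [r7c4∈{9}] nothing but 9 survives at r7c4 ⇒ r7c4=9.
Step 15. [r1c7∈{6}] r1c7 is down to just 6 ⇒ r1c7=6.
Step 16. [r8c8∈{6}] r8c8 has the single candidate 6. So r8c8=6.
Step 17. [r5c3∈{3}] only 3 remains possible at r5c3, so r5c3=3.
Step 18. [r6c8∈{5}] r6c8 has the single candidate 5. So r6c8=5.
Step 19. [r8c3∈{2}] r8c3 has the single candidate 2 ⇒ r8c3=2.
Step 20. [r1c9∈{8}] r1c9 has the single candidate 8, so r1c9=8.
Step 21. [r4c8∈{9}] nothing but 9 survives at r4c8, so r4c8=9.
Step 22. [r8c4∈{5}] r8c4 has the single candidate 5, so r8c4=5.
Step 23. [r7c9∈{2}] only 2 remains possible at r7c9. So r7c9=2.
Step 24. [r5c1∈{5}] r5c1 has the single candidate 5. So r5c1=5.
Step 25. [r1c2∈{4}] r1c2 is down to just 4, so r1c2=4.
Step 26. [r4c2∈{8}] nothing but 8 survives at r4c2 ⇒ r4c2=8.
Step 27. [r2c8∈{4}] r2c8's peers cover all but 4, so r2c8=4.
Step 28. [r9c3∈{8}] r9c3's peers cover all but 8, so r9c3=8.
Step 29. [r6c5∈{4}] r6c5 is down to just 4. So r6c5=4.
Step 30. [r9c1∈{9}] r9c1's peers cover all but 9. So r9c1=9.
Step 31. [r1c1∈{2}] only 2 remains possible at r1c1. So r1c1=2.
Step 32. [r8c6∈{3}] r8c6 is down to just 3. So r8c6=3.
Step 33. [r3c5∈{1}] nothing but 1 survives at r3c5 ⇒ r3c5=1.
Step 34. [r7c5∈{7}] r7c5 is down to just 7. So r7c5=7.
Step 35. [r2c4∈{2}] r2c4 is down to just 2. So r2c4=2.
Step 36. [r5c4∈{1}] r5c4 is down to just 1 ⇒ r5c4=1.
Step 37. [r9c8∈{1}] nothing but 1 survives at r9c8, so r9c8=1.
Step 38. [r6c4∈{8}] nothing but 8 survives at r6c4. So r6c4=8.
Step 39. [r5c2∈{6}] r5c2 is down to just 6 ⇒ r5c2=6.

Answer: 2 4 1 7 5 9 6 3 8 / 8 9 7 2 3 6 1 4 5 / 6 3 5 4 1 8 9 2 7 / 7 8 4 3 6 5 2 9 1 / 5 6 3 1 9 2 8 7 4 / 1 2 9 8 4 7 3 5 6 / 3 5 6 9 7 1 4 8 2 / 4 1 2 5 8 3 7 6 9 / 9 7 8 6 2 4 5 1 3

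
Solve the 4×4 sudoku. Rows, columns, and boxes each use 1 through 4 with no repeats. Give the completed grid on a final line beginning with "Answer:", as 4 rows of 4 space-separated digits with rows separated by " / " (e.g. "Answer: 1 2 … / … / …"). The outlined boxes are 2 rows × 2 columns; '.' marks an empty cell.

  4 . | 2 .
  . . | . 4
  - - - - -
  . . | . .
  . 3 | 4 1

Step 1. [r3c4∈{2,3}] across col 4, 2 lands solely at r3c4. So r3c4=2.
Step 2. [r2c3∈{1,3}] across col 3, 1 lands solely at r2c3, so r2c3=1.
Step 3. [r4c1∈{2}] r4c1's peers cover all but 2, so r4c1=2.
Step 4. [r1c2∈{1}] r1c2 has the single candidate 1 ⇒ r1c2=1.
Step 5. [r1c4∈{3}] r1c4 has the single candidate 3, so r1c4=3.
Step 6. [r2c1∈{3}] r2c1 is down to just 3. So r2c1=3.
Step 7. [r3c2∈{4}] r3c2 has the single candidate 4. So r3c2=4.
Step 8. [r2c2∈{2}] only 2 remains possible at r2c2. So r2c2=2.
Step 9. [r3c3∈{3}] r3c3's peers cover all but 3. So r3c3=3.
Step 10. [r3c1∈{1}] nothing but 1 survives at r3c1, so r3c1=1.

Answer: 4 1 2 3 / 3 2 1 4 / 1 4 3 2 / 2 3 4 1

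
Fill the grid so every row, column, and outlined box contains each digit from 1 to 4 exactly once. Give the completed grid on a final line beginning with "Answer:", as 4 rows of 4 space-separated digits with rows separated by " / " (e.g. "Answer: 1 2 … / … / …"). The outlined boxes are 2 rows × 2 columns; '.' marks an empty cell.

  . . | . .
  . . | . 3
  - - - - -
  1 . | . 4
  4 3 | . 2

Step 1. [r2c1∈{2}] r2c1 has the single candidate 2, so r2c1=2.
Step 2. [r1c4∈{1}] r1c4 has the single candidate 1, so r1c4=1.
Step 3. [r1c2∈{4}] r1c2's peers cover all but 4 ⇒ r1c2=4.
Step 4. [r3c2∈{2}] r3c2's peers cover all but 2 ⇒ r3c2=2.
Step 5. [r3c3∈{3}] r3c3 has the single candidate 3 ⇒ r3c3=3.
Step 6. [r2c3∈{4}] only 4 remains possible at r2c3, so r2c3=4.
Step 7. [r1c3∈{2}] r1c3's peers cover all but 2 ⇒ r1c3=2.
Step 8. [r4c3∈{1}] only 1 remains possible at r4c3. So r4c3=1.
Step 9. [r1c1∈{3}] nothing but 3 survives at r1c1, so r1c1=3.
Step 10. [r2c2∈{1}] only 1 remains possible at r2c2, so r2c2=1.

Answer: 3 4 2 1 / 2 1 4 3 / 1 2 3 4 / 4 3 1 2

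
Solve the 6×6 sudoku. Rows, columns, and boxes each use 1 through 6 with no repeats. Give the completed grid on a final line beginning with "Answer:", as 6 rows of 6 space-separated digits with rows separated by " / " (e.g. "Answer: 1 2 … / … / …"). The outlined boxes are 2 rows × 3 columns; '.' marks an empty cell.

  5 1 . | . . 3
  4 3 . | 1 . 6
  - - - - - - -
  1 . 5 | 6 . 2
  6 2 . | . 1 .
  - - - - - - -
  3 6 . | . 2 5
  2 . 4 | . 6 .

Step 1. [r1c4∈{2,4}] in col 4, 2 fits only at r1c4, so r1c4=2.
Step 2. [r3c5∈{3,4}] 3 has one home in row 3: r3c5, so r3c5=3.
Step 3. [r4c4∈{4,5}] across row 4, 5 lands solely at r4c4, so r4c4=5.
Step 4. [r1c3∈{6}] r1c3 has the single candidate 6. So r1c3=6.
Step 5. [r6c4∈{3}] nothing but 3 survives at r6c4 ⇒ r6c4=3.
Step 6. [r4c6∈{4}] r4c6 has the single candidate 4, so r4c6=4.
Step 7. [r5c4∈{4}] only 4 remains possible at r5c4. So r5c4=4.
Step 8. [r2c5∈{5}] r2c5 is down to just 5. So r2c5=5.
Step 9. [r6c6∈{1}] nothing but 1 survives at r6c6 ⇒ r6c6=1.
Step 10. [r6c2∈{5}] only 5 remains possible at r6c2. So r6c2=5.
Step 11. [r4c3∈{3}] r4c3 has the single candidate 3, so r4c3=3.
Step 12. [r5c3∈{1}] r5c3 is down to just 1. So r5c3=1.
Step 13. [r1c5∈{4}] nothing but 4 survives at r1c5, so r1c5=4.
Step 14. [r3c2∈{4}] r3c2 has the single candidate 4, so r3c2=4.
Step 15. [r2c3∈{2}] r2c3 has the single candidate 2 ⇒ r2c3=2.

Answer: 5 1 6 2 4 3 / 4 3 2 1 5 6 / 1 4 5 6 3 2 / 6 2 3 5 1 4 / 3 6 1 4 2 5 / 2 5 4 3 6 1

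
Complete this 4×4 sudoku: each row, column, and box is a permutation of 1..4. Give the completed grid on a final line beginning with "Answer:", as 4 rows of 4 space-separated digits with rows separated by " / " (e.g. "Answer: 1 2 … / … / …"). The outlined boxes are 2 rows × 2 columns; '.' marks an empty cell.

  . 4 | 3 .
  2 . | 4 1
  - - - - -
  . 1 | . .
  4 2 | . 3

Step 1. [r3c3∈{2}] r3c3's peers cover all but 2 ⇒ r3c3=2.
Step 2. [r1c1∈{1}] r1c1 has the single candidate 1 ⇒ r1c1=1.
Step 3. [r3c1∈{3}] nothing but 3 survives at r3c1. So r3c1=3.
Step 4. [r1c4∈{2}] nothing but 2 survives at r1c4, so r1c4=2.
Step 5. [r3c4∈{4}] only 4 remains possible at r3c4 ⇒ r3c4=4.
Step 6. [r4c3∈{1}] only 1 remains possible at r4c3. So r4c3=1.
Step 7. [r2c2∈{3}] r2c2 has the single candidate 3 ⇒ r2c2=3.

Answer: 1 4 3 2 / 2 3 4 1 / 3 1 2 4 / 4 2 1 3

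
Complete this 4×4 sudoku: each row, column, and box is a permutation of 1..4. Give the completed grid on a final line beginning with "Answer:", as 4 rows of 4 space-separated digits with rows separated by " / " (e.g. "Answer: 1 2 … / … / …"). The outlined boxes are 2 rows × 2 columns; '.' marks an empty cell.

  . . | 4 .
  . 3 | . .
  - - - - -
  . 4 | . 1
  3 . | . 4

Step 1. [r3c1∈{2}] nothing but 2 survives at r3c1. So r3c1=2.
Step 2. [r1c1∈{1}] nothing but 1 survives at r1c1 ⇒ r1c1=1.
Step 3. [r2c4∈{2}] nothing but 2 survives at r2c4. So r2c4=2.
Step 4. [r2c1∈{4}] nothing but 4 survives at r2c1. So r2c1=4.
Step 5. [r1c4∈{3}] r1c4 has the single candidate 3 ⇒ r1c4=3.
Step 6. [r4c2∈{1}] r4c2's peers cover all but 1, so r4c2=1.
Step 7. [r3c3∈{3}] only 3 remains possible at r3c3, so r3c3=3.
Step 8. [r1c2∈{2}] only 2 remains possible at r1c2 ⇒ r1c2=2.
Step 9. [r4c3∈{2}] only 2 remains possible at r4c3. So r4c3=2.
Step 10. [r2c3∈{1}] r2c3 has the single candidate 1 ⇒ r2c3=1.

Answer: 1 2 4 3 / 4 3 1 2 / 2 4 3 1 / 3 1 2 4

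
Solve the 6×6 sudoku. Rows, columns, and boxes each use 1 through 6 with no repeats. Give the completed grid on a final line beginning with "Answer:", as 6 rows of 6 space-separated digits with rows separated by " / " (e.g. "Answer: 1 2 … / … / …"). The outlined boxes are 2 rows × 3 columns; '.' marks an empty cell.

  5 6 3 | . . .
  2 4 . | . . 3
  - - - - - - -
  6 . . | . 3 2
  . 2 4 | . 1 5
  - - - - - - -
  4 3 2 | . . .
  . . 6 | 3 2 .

Step 1. [r5c6∈{1,6}] 6 has one home in col 6: r5c6. So r5c6=6.
Step 2. [r5c4∈{1,5}] across row 5, 1 lands solely at r5c4 ⇒ r5c4=1.
Step 3. [r2c4∈{5,6}] 5 has one home in col 4: r2c4. So r2c4=5.
Step 4. [r3c3∈{1,5}] in col 3, 5 fits only at r3c3, so r3c3=5.
Step 5. [r1c5∈{4}] r1c5 has the single candidate 4, so r1c5=4.
Step 6. [r3c2∈{1}] nothing but 1 survives at r3c2, so r3c2=1.
Step 7. [r4c1∈{3}] r4c1 is down to just 3 ⇒ r4c1=3.
Step 8. [r6c1∈{1}] r6c1 is down to just 1. So r6c1=1.
Step 9. [r5c5∈{5}] r5c5's peers cover all but 5 ⇒ r5c5=5.
Step 10. [r6c2∈{5}] r6c2 has the single candidate 5, so r6c2=5.
Step 11. [r1c4∈{2}] only 2 remains possible at r1c4 ⇒ r1c4=2.
Step 12. [r4c4∈{6}] r4c4's peers cover all but 6, so r4c4=6.
Step 13. [r2c3∈{1}] r2c3's peers cover all but 1 ⇒ r2c3=1.
Step 14. [r3c4∈{4}] only 4 remains possible at r3c4, so r3c4=4.
Step 15. [r1c6∈{1}] r1c6's peers cover all but 1 ⇒ r1c6=1.
Step 16. [r2c5∈{6}] r2c5's peers cover all but 6 ⇒ r2c5=6.
Step 17. [r6c6∈{4}] nothing but 4 survives at r6c6, so r6c6=4.

Answer: 5 6 3 2 4 1 / 2 4 1 5 6 3 / 6 1 5 4 3 2 / 3 2 4 6 1 5 / 4 3 2 1 5 6 / 1 5 6 3 2 4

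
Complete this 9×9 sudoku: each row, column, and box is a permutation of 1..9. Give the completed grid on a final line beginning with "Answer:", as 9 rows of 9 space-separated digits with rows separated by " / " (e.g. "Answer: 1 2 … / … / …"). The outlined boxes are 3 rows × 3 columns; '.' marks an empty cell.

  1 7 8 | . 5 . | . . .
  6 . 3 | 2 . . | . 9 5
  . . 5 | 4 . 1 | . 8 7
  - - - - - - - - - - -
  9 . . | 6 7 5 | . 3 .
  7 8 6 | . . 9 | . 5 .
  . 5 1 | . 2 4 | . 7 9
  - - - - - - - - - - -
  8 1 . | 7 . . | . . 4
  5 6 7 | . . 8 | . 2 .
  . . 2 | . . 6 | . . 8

Step 1. [r9c2∈{3,4,9}] r9c2 is the only open cell in col 2 admitting 3. So r9c2=3.
Step 2. [r1c9∈{2,3,6}] in col 9, 6 fits only at r1c9. So r1c9=6.
Step 3. [r2c7∈{1,4}] in row 2, 1 fits only at r2c7. So r2c7=1.
Step 4. [r8c9∈{1,3}] 3 has one home in col 9: r8c9 ⇒ r8c9=3.
Step 5. [r1c7∈{2,3,4}] r1c7 is the only open cell in row 1 admitting 2. So r1c7=2.
Step 6. [r1c4∈{3,9}] r1c4 is the only open cell in row 1 admitting 9 ⇒ r1c4=9.
Step 7. [r8c4∈{1}] only 1 remains possible at r8c4, so r8c4=1.
Step 8. [r7c7∈{5,6,9}] in row 7, 5 fits only at r7c7. So r7c7=5.
Step 9. [r4c2∈{2,4}] in box 4, 2 fits only at r4c2, so r4c2=2.
Step 10. [r8c5∈{4,9}] row 8 places 4 nowhere but r8c5, so r8c5=4.
Step 11. [r9c5∈{9}] nothing but 9 survives at r9c5, so r9c5=9.
Step 12. [r7c5∈{3}] nothing but 3 survives at r7c5. So r7c5=3.
Step 13. [r4c7∈{4,8}] row 4 places 8 nowhere but r4c7. So r4c7=8.
Step 14. [r5c5∈{1}] only 1 remains possible at r5c5, so r5c5=1.
Step 15. [r6c1∈{3}] r6c1 is down to just 3 ⇒ r6c1=3.
Step 16. [r7c3∈{9}] r7c3's peers cover all but 9 ⇒ r7c3=9.
Step 17. [r3c5∈{6}] r3c5 is down to just 6, so r3c5=6.
Step 18. [r3c1∈{2}] nothing but 2 survives at r3c1 ⇒ r3c1=2.
Step 19. [r3c7∈{3}] nothing but 3 survives at r3c7 ⇒ r3c7=3.
Step 20. [r5c9∈{2}] r5c9's peers cover all but 2 ⇒ r5c9=2.
Step 21. [r7c8∈{6}] r7c8 has the single candidate 6, so r7c8=6.
Step 22. [r1c8∈{4}] r1c8 is down to just 4, so r1c8=4.
Step 23. [r3c2∈{9}] r3c2 is down to just 9 ⇒ r3c2=9.
Step 24. [r9c7∈{7}] r9c7 has the single candidate 7. So r9c7=7.
Step 25. [r9c8∈{1}] r9c8 has the single candidate 1, so r9c8=1.
Step 26. [r8c7∈{9}] nothing but 9 survives at r8c7 ⇒ r8c7=9.
Step 27. [r2c6∈{7}] only 7 remains possible at r2c6. So r2c6=7.
Step 28. [r9c4∈{5}] only 5 remains possible at r9c4. So r9c4=5.
Step 29. [r6c7∈{6}] r6c7 is down to just 6 ⇒ r6c7=6.
Step 30. [r9c1∈{4}] r9c1's peers cover all but 4, so r9c1=4.
Step 31. [r5c7∈{4}] r5c7 has the single candidate 4. So r5c7=4.
Step 32. [r4c3∈{4}] r4c3 has the single candidate 4 ⇒ r4c3=4.
Step 33. [r5c4∈{3}] r5c4 has the single candidate 3. So r5c4=3.
Step 34. [r1c6∈{3}] r1c6 has the single candidate 3. So r1c6=3.
Step 35. [r2c5∈{8}] r2c5's peers cover all but 8. So r2c5=8.
Step 36. [r6c4∈{8}] only 8 remains possible at r6c4, so r6c4=8.
Step 37. [r7c6∈{2}] r7c6's peers cover all but 2. So r7c6=2.
Step 38. [r4c9∈{1}] r4c9 is down to just 1 ⇒ r4c9=1.
Step 39. [r2c2∈{4}] r2c2 is down to just 4. So r2c2=4.

Answer: 1 7 8 9 5 3 2 4 6 / 6 4 3 2 8 7 1 9 5 / 2 9 5 4 6 1 3 8 7 / 9 2 4 6 7 5 8 3 1 / 7 8 6 3 1 9 4 5 2 / 3 5 1 8 2 4 6 7 9 / 8 1 9 7 3 2 5 6 4 / 5 6 7 1 4 8 9 2 3 / 4 3 2 5 9 6 7 1 8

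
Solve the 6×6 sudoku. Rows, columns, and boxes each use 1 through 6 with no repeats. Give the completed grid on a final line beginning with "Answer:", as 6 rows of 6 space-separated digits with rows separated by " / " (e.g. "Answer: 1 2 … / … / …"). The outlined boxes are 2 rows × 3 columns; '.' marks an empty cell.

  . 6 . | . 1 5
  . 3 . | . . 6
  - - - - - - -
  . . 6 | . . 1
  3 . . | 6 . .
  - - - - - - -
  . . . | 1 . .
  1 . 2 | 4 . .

Step 1. [r3c4∈{2,3,5}] r3c4 is the only open cell in col 4 admitting 5, so r3c4=5.
Step 2. [r2c5∈{2,4}] 4 has one home in box 2: r2c5. So r2c5=4.
Step 3. [r6c2∈{5}] only 5 remains possible at r6c2 ⇒ r6c2=5.
Step 4. [r5c2∈{4}] only 4 remains possible at r5c2, so r5c2=4.
Step 5. [r4c5∈{2}] only 2 remains possible at r4c5. So r4c5=2.
Step 6. [r3c1∈{2,4}] r3c1 is the only open cell in row 3 admitting 4. So r3c1=4.
Step 7. [r6c6∈{3}] r6c6 has the single candidate 3, so r6c6=3.
Step 8. [r2c1∈{2,5}] across col 1, 5 lands solely at r2c1. So r2c1=5.
Step 9. [r4c2∈{1}] r4c2's peers cover all but 1, so r4c2=1.
Step 10. [r2c4∈{2}] r2c4 has the single candidate 2 ⇒ r2c4=2.
Step 11. [r5c1∈{6}] r5c1 is down to just 6. So r5c1=6.
Step 12. [r5c3∈{3}] nothing but 3 survives at r5c3. So r5c3=3.
Step 13. [r5c6∈{2}] r5c6's peers cover all but 2 ⇒ r5c6=2.
Step 14. [r2c3∈{1}] r2c3's peers cover all but 1 ⇒ r2c3=1.
Step 15. [r4c6∈{4}] nothing but 4 survives at r4c6, so r4c6=4.
Step 16. [r6c5∈{6}] r6c5 is down to just 6 ⇒ r6c5=6.
Step 17. [r4c3∈{5}] only 5 remains possible at r4c3. So r4c3=5.
Step 18. [r5c5∈{5}] r5c5's peers cover all but 5, so r5c5=5.
Step 19. [r1c1∈{2}] r1c1's peers cover all but 2, so r1c1=2.
Step 20. [r3c2∈{2}] nothing but 2 survives at r3c2 ⇒ r3c2=2.
Step 21. [r3c5∈{3}] r3c5 has the single candidate 3, so r3c5=3.
Step 22. [r1c3∈{4}] r1c3 has the single candidate 4 ⇒ r1c3=4.
Step 23. [r1c4∈{3}] r1c4 is down to just 3. So r1c4=3.

Answer: 2 6 4 3 1 5 / 5 3 1 2 4 6 / 4 2 6 5 3 1 / 3 1 5 6 2 4 / 6 4 3 1 5 2 / 1 5 2 4 6 3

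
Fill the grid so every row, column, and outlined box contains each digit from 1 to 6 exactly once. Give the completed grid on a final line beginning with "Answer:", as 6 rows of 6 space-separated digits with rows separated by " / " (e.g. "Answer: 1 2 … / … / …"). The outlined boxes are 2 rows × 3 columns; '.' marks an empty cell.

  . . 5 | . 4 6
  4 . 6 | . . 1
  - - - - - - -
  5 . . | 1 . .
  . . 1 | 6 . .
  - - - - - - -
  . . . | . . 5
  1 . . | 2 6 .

Step 1. [r2c5∈{2,3,5}] in box 2, 2 fits only at r2c5, so r2c5=2.
Step 2. [r2c2∈{3}] nothing but 3 survives at r2c2. So r2c2=3.
Step 3. [r3c5∈{3}] r3c5 is down to just 3 ⇒ r3c5=3.
Step 4. [r5c4∈{3,4}] 4 has one home in col 4: r5c4 ⇒ r5c4=4.
Step 5. [r3c2∈{2,4,6}] row 3 places 6 nowhere but r3c2, so r3c2=6.
Step 6. [r5c2∈{2}] nothing but 2 survives at r5c2 ⇒ r5c2=2.
Step 7. [r3c3∈{2,4}] across col 3, 2 lands solely at r3c3. So r3c3=2.
Step 8. [r6c3∈{3,4}] 4 has one home in col 3: r6c3. So r6c3=4.
Step 9. [r4c2∈{4}] only 4 remains possible at r4c2, so r4c2=4.
Step 10. [r5c1∈{3,6}] r5c1 is the only open cell in row 5 admitting 6, so r5c1=6.
Step 11. [r3c6∈{4}] r3c6 is down to just 4, so r3c6=4.
Step 12. [r6c2∈{5}] r6c2 has the single candidate 5, so r6c2=5.
Step 13. [r5c3∈{3}] r5c3's peers cover all but 3 ⇒ r5c3=3.
Step 14. [r4c5∈{5}] r4c5's peers cover all but 5. So r4c5=5.
Step 15. [r1c4∈{3}] r1c4's peers cover all but 3. So r1c4=3.
Step 16. [r6c6∈{3}] only 3 remains possible at r6c6 ⇒ r6c6=3.
Step 17. [r1c2∈{1}] r1c2 is down to just 1 ⇒ r1c2=1.
Step 18. [r1c1∈{2}] r1c1 has the single candidate 2 ⇒ r1c1=2.
Step 19. [r4c6∈{2}] r4c6 is down to just 2. So r4c6=2.
Step 20. [r4c1∈{3}] r4c1's peers cover all but 3. So r4c1=3.
Step 21. [r2c4∈{5}] r2c4's peers cover all but 5, so r2c4=5.
Step 22. [r5c5∈{1}] r5c5 is down to just 1, so r5c5=1.

Answer: 2 1 5 3 4 6 / 4 3 6 5 2 1 / 5 6 2 1 3 4 / 3 4 1 6 5 2 / 6 2 3 4 1 5 / 1 5 4 2 6 3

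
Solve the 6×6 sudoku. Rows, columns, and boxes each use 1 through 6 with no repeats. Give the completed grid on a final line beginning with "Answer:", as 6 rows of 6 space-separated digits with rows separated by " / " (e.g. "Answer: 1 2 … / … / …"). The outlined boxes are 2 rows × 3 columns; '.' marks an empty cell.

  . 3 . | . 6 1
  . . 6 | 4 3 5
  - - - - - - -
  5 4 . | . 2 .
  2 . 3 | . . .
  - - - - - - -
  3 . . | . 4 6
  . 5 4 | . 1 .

Step 1. [r1c4∈{2}] only 2 remains possible at r1c4. So r1c4=2.
Step 2. [r3c4∈{1,3,6}] row 3 places 6 nowhere but r3c4. So r3c4=6.
Step 3. [r5c3∈{1,2}] across col 3, 2 lands solely at r5c3 ⇒ r5c3=2.
Step 4. [r4c4∈{1,5}] r4c4 is the only open cell in col 4 admitting 1 ⇒ r4c4=1.
Step 5. [r3c6∈{3}] r3c6 has the single candidate 3 ⇒ r3c6=3.
Step 6. [r5c2∈{1}] r5c2 has the single candidate 1, so r5c2=1.
Step 7. [r2c1∈{1}] r2c1's peers cover all but 1, so r2c1=1.
Step 8. [r1c1∈{4}] nothing but 4 survives at r1c1 ⇒ r1c1=4.
Step 9. [r2c2∈{2}] only 2 remains possible at r2c2, so r2c2=2.
Step 10. [r6c6∈{2}] r6c6 is down to just 2 ⇒ r6c6=2.
Step 11. [r5c4∈{5}] r5c4's peers cover all but 5. So r5c4=5.
Step 12. [r4c5∈{5}] r4c5 is down to just 5, so r4c5=5.
Step 13. [r6c4∈{3}] only 3 remains possible at r6c4. So r6c4=3.
Step 14. [r4c2∈{6}] nothing but 6 survives at r4c2, so r4c2=6.
Step 15. [r4c6∈{4}] r4c6's peers cover all but 4, so r4c6=4.
Step 16. [r3c3∈{1}] r3c3 is down to just 1, so r3c3=1.
Step 17. [r1c3∈{5}] r1c3 is down to just 5. So r1c3=5.
Step 18. [r6c1∈{6}] r6c1's peers cover all but 6 ⇒ r6c1=6.

Answer: 4 3 5 2 6 1 / 1 2 6 4 3 5 / 5 4 1 6 2 3 / 2 6 3 1 5 4 / 3 1 2 5 4 6 / 6 5 4 3 1 2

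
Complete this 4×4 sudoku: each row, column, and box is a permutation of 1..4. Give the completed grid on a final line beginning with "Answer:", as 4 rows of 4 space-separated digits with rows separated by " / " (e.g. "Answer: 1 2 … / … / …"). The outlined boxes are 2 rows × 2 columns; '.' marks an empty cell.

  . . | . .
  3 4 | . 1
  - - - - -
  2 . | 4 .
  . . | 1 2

Step 1. [r3c2∈{1,3}] r3c2 is the only open cell in row 3 admitting 1, so r3c2=1.
Step 2. [r1c3∈{2,3}] col 3 places 3 nowhere but r1c3, so r1c3=3.
Step 3. [r1c4∈{4}] r1c4 is down to just 4, so r1c4=4.
Step 4. [r4c2∈{3}] r4c2 has the single candidate 3 ⇒ r4c2=3.
Step 5. [r3c4∈{3}] only 3 remains possible at r3c4, so r3c4=3.
Step 6. [r1c1∈{1}] r1c1's peers cover all but 1. So r1c1=1.
Step 7. [r2c3∈{2}] r2c3's peers cover all but 2. So r2c3=2.
Step 8. [r1c2∈{2}] r1c2's peers cover all but 2, so r1c2=2.
Step 9. [r4c1∈{4}] r4c1 has the single candidate 4, so r4c1=4.

Answer: 1 2 3 4 / 3 4 2 1 / 2 1 4 3 / 4 3 1 2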